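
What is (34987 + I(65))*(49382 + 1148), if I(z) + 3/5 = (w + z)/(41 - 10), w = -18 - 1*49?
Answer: 1767859532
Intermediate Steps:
w = -67 (w = -18 - 49 = -67)
I(z) = -428/155 + z/31 (I(z) = -⅗ + (-67 + z)/(41 - 10) = -⅗ + (-67 + z)/31 = -⅗ + (-67 + z)*(1/31) = -⅗ + (-67/31 + z/31) = -428/155 + z/31)
(34987 + I(65))*(49382 + 1148) = (34987 + (-428/155 + (1/31)*65))*(49382 + 1148) = (34987 + (-428/155 + 65/31))*50530 = (34987 - 103/155)*50530 = (5422882/155)*50530 = 1767859532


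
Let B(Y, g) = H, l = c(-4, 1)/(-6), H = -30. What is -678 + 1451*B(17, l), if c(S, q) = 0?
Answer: -44208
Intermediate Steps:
l = 0 (l = 0/(-6) = 0*(-⅙) = 0)
B(Y, g) = -30
-678 + 1451*B(17, l) = -678 + 1451*(-30) = -678 - 43530 = -44208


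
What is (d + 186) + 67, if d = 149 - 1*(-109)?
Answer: 511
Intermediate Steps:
d = 258 (d = 149 + 109 = 258)
(d + 186) + 67 = (258 + 186) + 67 = 444 + 67 = 511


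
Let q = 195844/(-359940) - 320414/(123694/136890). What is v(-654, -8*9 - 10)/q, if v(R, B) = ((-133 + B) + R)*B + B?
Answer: -396115956148920/1973440327747517 ≈ -0.20072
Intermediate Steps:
q = -1973440327747517/5565302295 (q = 195844*(-1/359940) - 320414/(123694*(1/136890)) = -48961/89985 - 320414/61847/68445 = -48961/89985 - 320414*68445/61847 = -48961/89985 - 21930736230/61847 = -1973440327747517/5565302295 ≈ -3.5460e+5)
v(R, B) = B + B*(-133 + B + R) (v(R, B) = (-133 + B + R)*B + B = B*(-133 + B + R) + B = B + B*(-133 + B + R))
v(-654, -8*9 - 10)/q = ((-8*9 - 10)*(-132 + (-8*9 - 10) - 654))/(-1973440327747517/5565302295) = ((-72 - 10)*(-132 + (-72 - 10) - 654))*(-5565302295/1973440327747517) = -82*(-132 - 82 - 654)*(-5565302295/1973440327747517) = -82*(-868)*(-5565302295/1973440327747517) = 71176*(-5565302295/1973440327747517) = -396115956148920/1973440327747517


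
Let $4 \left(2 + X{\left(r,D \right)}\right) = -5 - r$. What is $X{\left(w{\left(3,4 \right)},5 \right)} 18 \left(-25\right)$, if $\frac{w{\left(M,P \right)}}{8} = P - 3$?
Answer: $\frac{4725}{2} \approx 2362.5$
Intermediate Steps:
$w{\left(M,P \right)} = -24 + 8 P$ ($w{\left(M,P \right)} = 8 \left(P - 3\right) = 8 \left(-3 + P\right) = -24 + 8 P$)
$X{\left(r,D \right)} = - \frac{13}{4} - \frac{r}{4}$ ($X{\left(r,D \right)} = -2 + \frac{-5 - r}{4} = -2 - \left(\frac{5}{4} + \frac{r}{4}\right) = - \frac{13}{4} - \frac{r}{4}$)
$X{\left(w{\left(3,4 \right)},5 \right)} 18 \left(-25\right) = \left(- \frac{13}{4} - \frac{-24 + 8 \cdot 4}{4}\right) 18 \left(-25\right) = \left(- \frac{13}{4} - \frac{-24 + 32}{4}\right) 18 \left(-25\right) = \left(- \frac{13}{4} - 2\right) 18 \left(-25\right) = \left(- \frac{21}{4}\right) 18 \left(-25\right) = \left(- \frac{189}{2}\right) \left(-25\right) = \frac{4725}{2}$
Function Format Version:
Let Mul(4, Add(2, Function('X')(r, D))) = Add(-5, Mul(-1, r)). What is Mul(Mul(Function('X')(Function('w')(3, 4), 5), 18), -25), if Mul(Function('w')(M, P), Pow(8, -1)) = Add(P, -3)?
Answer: Rational(4725, 2) ≈ 2362.5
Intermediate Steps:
Function('w')(M, P) = Add(-24, Mul(8, P)) (Function('w')(M, P) = Mul(8, Add(P, -3)) = Mul(8, Add(-3, P)) = Add(-24, Mul(8, P)))
Function('X')(r, D) = Add(Rational(-13, 4), Mul(Rational(-1, 4), r)) (Function('X')(r, D) = Add(-2, Mul(Rational(1, 4), Add(-5, Mul(-1, r)))) = Add(-2, Add(Rational(-5, 4), Mul(Rational(-1, 4), r))) = Add(Rational(-13, 4), Mul(Rational(-1, 4), r)))
Mul(Mul(Function('X')(Function('w')(3, 4), 5), 18), -25) = Mul(Mul(Add(Rational(-13, 4), Mul(Rational(-1, 4), Add(-24, Mul(8, 4)))), 18), -25) = Mul(Mul(Add(Rational(-13, 4), Mul(Rational(-1, 4), Add(-24, 32))), 18), -25) = Mul(Mul(Add(Rational(-13, 4), Mul(Rational(-1, 4), 8)), 18), -25) = Mul(Mul(Add(Rational(-13, 4), -2), 18), -25) = Mul(Mul(Rational(-21, 4), 18), -25) = Mul(Rational(-189, 2), -25) = Rational(4725, 2)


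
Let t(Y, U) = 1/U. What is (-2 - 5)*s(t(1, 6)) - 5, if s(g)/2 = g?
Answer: -22/3 ≈ -7.3333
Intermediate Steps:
t(Y, U) = 1/U
s(g) = 2*g
(-2 - 5)*s(t(1, 6)) - 5 = (-2 - 5)*(2/6) - 5 = -14/6 - 5 = -7*⅓ - 5 = -7/3 - 5 = -22/3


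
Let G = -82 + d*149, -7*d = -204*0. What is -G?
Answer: 82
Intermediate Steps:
d = 0 (d = -(-34)*6*0/7 = -(-34)*0/7 = -⅐*0 = 0)
G = -82 (G = -82 + 0*149 = -82 + 0 = -82)
-G = -1*(-82) = 82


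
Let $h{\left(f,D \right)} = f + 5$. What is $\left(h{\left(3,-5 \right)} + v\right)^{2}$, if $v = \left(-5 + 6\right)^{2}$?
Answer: $81$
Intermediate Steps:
$h{\left(f,D \right)} = 5 + f$
$v = 1$ ($v = 1^{2} = 1$)
$\left(h{\left(3,-5 \right)} + v\right)^{2} = \left(\left(5 + 3\right) + 1\right)^{2} = \left(8 + 1\right)^{2} = 9^{2} = 81$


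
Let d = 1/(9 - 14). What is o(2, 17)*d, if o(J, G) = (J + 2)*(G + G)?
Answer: -136/5 ≈ -27.200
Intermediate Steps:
d = -1/5 (d = 1/(-5) = -1/5 ≈ -0.20000)
o(J, G) = 2*G*(2 + J) (o(J, G) = (2 + J)*(2*G) = 2*G*(2 + J))
o(2, 17)*d = (2*17*(2 + 2))*(-1/5) = (2*17*4)*(-1/5) = 136*(-1/5) = -136/5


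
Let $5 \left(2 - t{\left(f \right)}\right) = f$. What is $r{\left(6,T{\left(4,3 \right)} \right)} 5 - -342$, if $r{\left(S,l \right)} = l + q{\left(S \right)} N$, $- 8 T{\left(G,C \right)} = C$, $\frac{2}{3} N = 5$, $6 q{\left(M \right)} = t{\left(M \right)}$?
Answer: $\frac{2761}{8} \approx 345.13$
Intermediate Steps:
$t{\left(f \right)} = 2 - \frac{f}{5}$
$q{\left(M \right)} = \frac{1}{3} - \frac{M}{30}$ ($q{\left(M \right)} = \frac{2 - \frac{M}{5}}{6} = \frac{1}{3} - \frac{M}{30}$)
$N = \frac{15}{2}$ ($N = \frac{3}{2} \cdot 5 = \frac{15}{2} \approx 7.5$)
$T{\left(G,C \right)} = - \frac{C}{8}$
$r{\left(S,l \right)} = \frac{5}{2} + l - \frac{S}{4}$ ($r{\left(S,l \right)} = l + \left(\frac{1}{3} - \frac{S}{30}\right) \frac{15}{2} = l - \left(- \frac{5}{2} + \frac{S}{4}\right) = \frac{5}{2} + l - \frac{S}{4}$)
$r{\left(6,T{\left(4,3 \right)} \right)} 5 - -342 = \left(\frac{5}{2} - \frac{3}{8} - \frac{3}{2}\right) 5 - -342 = \left(\frac{5}{2} - \frac{3}{8} - \frac{3}{2}\right) 5 + 342 = \frac{5}{8} \cdot 5 + 342 = \frac{25}{8} + 342 = \frac{2761}{8}$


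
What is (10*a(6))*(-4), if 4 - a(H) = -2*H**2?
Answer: -3040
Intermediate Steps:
a(H) = 4 + 2*H**2 (a(H) = 4 - (-2)*H**2 = 4 + 2*H**2)
(10*a(6))*(-4) = (10*(4 + 2*6**2))*(-4) = (10*(4 + 2*36))*(-4) = (10*(4 + 72))*(-4) = (10*76)*(-4) = 760*(-4) = -3040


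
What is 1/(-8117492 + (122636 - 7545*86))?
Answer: -1/8643726 ≈ -1.1569e-7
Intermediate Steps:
1/(-8117492 + (122636 - 7545*86)) = 1/(-8117492 + (122636 - 1*648870)) = 1/(-8117492 + (122636 - 648870)) = 1/(-8117492 - 526234) = 1/(-8643726) = -1/8643726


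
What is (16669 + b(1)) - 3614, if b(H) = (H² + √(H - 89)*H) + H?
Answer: 13057 + 2*I*√22 ≈ 13057.0 + 9.3808*I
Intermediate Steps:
b(H) = H + H² + H*√(-89 + H) (b(H) = (H² + √(-89 + H)*H) + H = (H² + H*√(-89 + H)) + H = H + H² + H*√(-89 + H))
(16669 + b(1)) - 3614 = (16669 + 1*(1 + 1 + √(-89 + 1))) - 3614 = (16669 + 1*(1 + 1 + √(-88))) - 3614 = (16669 + 1*(1 + 1 + 2*I*√22)) - 3614 = (16669 + 1*(2 + 2*I*√22)) - 3614 = (16669 + (2 + 2*I*√22)) - 3614 = (16671 + 2*I*√22) - 3614 = 13057 + 2*I*√22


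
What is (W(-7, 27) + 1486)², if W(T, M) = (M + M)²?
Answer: 19377604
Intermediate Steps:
W(T, M) = 4*M² (W(T, M) = (2*M)² = 4*M²)
(W(-7, 27) + 1486)² = (4*27² + 1486)² = (4*729 + 1486)² = (2916 + 1486)² = 4402² = 19377604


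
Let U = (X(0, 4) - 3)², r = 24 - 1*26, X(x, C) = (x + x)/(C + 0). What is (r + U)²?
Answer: 49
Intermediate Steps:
X(x, C) = 2*x/C (X(x, C) = (2*x)/C = 2*x/C)
r = -2 (r = 24 - 26 = -2)
U = 9 (U = (2*0/4 - 3)² = (2*0*(¼) - 3)² = (0 - 3)² = (-3)² = 9)
(r + U)² = (-2 + 9)² = 7² = 49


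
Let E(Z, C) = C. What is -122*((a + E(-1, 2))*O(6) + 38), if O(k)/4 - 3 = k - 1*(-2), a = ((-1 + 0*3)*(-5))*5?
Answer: -149572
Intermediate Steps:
a = 25 (a = ((-1 + 0)*(-5))*5 = -1*(-5)*5 = 5*5 = 25)
O(k) = 20 + 4*k (O(k) = 12 + 4*(k - 1*(-2)) = 12 + 4*(k + 2) = 12 + 4*(2 + k) = 12 + (8 + 4*k) = 20 + 4*k)
-122*((a + E(-1, 2))*O(6) + 38) = -122*((25 + 2)*(20 + 4*6) + 38) = -122*(27*(20 + 24) + 38) = -122*(27*44 + 38) = -122*(1188 + 38) = -122*1226 = -149572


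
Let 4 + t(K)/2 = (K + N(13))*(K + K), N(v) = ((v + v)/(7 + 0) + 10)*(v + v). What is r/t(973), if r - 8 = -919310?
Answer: -459651/2587342 ≈ -0.17765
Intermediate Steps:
r = -919302 (r = 8 - 919310 = -919302)
N(v) = 2*v*(10 + 2*v/7) (N(v) = ((2*v)/7 + 10)*(2*v) = ((2*v)*(1/7) + 10)*(2*v) = (2*v/7 + 10)*(2*v) = (10 + 2*v/7)*(2*v) = 2*v*(10 + 2*v/7))
t(K) = -8 + 4*K*(2496/7 + K) (t(K) = -8 + 2*((K + (4/7)*13*(35 + 13))*(K + K)) = -8 + 2*((K + (4/7)*13*48)*(2*K)) = -8 + 2*((K + 2496/7)*(2*K)) = -8 + 2*((2496/7 + K)*(2*K)) = -8 + 2*(2*K*(2496/7 + K)) = -8 + 4*K*(2496/7 + K))
r/t(973) = -919302/(-8 + 4*973**2 + (9984/7)*973) = -919302/(-8 + 4*946729 + 1387776) = -919302/(-8 + 3786916 + 1387776) = -919302/5174684 = -919302*1/5174684 = -459651/2587342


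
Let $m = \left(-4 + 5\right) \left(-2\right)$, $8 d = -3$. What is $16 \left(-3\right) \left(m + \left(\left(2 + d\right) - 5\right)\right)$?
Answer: $258$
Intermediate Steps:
$d = - \frac{3}{8}$ ($d = \frac{1}{8} \left(-3\right) = - \frac{3}{8} \approx -0.375$)
$m = -2$ ($m = 1 \left(-2\right) = -2$)
$16 \left(-3\right) \left(m + \left(\left(2 + d\right) - 5\right)\right) = 16 \left(-3\right) \left(-2 + \left(\left(2 - \frac{3}{8}\right) - 5\right)\right) = - 48 \left(-2 + \left(\frac{13}{8} - 5\right)\right) = - 48 \left(-2 - \frac{27}{8}\right) = \left(-48\right) \left(- \frac{43}{8}\right) = 258$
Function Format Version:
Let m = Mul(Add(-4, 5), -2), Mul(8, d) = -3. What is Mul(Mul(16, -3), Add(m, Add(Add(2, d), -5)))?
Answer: 258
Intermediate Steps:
d = Rational(-3, 8) (d = Mul(Rational(1, 8), -3) = Rational(-3, 8) ≈ -0.37500)
m = -2 (m = Mul(1, -2) = -2)
Mul(Mul(16, -3), Add(m, Add(Add(2, d), -5))) = Mul(Mul(16, -3), Add(-2, Add(Add(2, Rational(-3, 8)), -5))) = Mul(-48, Add(-2, Add(Rational(13, 8), -5))) = Mul(-48, Add(-2, Rational(-27, 8))) = Mul(-48, Rational(-43, 8)) = 258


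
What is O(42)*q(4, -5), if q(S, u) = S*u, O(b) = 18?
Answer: -360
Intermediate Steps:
O(42)*q(4, -5) = 18*(4*(-5)) = 18*(-20) = -360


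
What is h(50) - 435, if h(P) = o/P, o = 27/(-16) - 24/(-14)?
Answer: -2435997/5600 ≈ -435.00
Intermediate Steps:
o = 3/112 (o = 27*(-1/16) - 24*(-1/14) = -27/16 + 12/7 = 3/112 ≈ 0.026786)
h(P) = 3/(112*P)
h(50) - 435 = (3/112)/50 - 435 = (3/112)*(1/50) - 435 = 3/5600 - 435 = -2435997/5600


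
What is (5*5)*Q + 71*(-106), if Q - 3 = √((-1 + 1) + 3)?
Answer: -7451 + 25*√3 ≈ -7407.7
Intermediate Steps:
Q = 3 + √3 (Q = 3 + √((-1 + 1) + 3) = 3 + √(0 + 3) = 3 + √3 ≈ 4.7320)
(5*5)*Q + 71*(-106) = (5*5)*(3 + √3) + 71*(-106) = 25*(3 + √3) - 7526 = (75 + 25*√3) - 7526 = -7451 + 25*√3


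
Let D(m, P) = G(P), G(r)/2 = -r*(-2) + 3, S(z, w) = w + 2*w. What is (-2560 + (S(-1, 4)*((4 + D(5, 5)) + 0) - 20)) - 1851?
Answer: -4071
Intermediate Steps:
S(z, w) = 3*w
G(r) = 6 + 4*r (G(r) = 2*(-r*(-2) + 3) = 2*(2*r + 3) = 2*(3 + 2*r) = 6 + 4*r)
D(m, P) = 6 + 4*P
(-2560 + (S(-1, 4)*((4 + D(5, 5)) + 0) - 20)) - 1851 = (-2560 + ((3*4)*((4 + (6 + 4*5)) + 0) - 20)) - 1851 = (-2560 + (12*((4 + (6 + 20)) + 0) - 20)) - 1851 = (-2560 + (12*((4 + 26) + 0) - 20)) - 1851 = (-2560 + (12*(30 + 0) - 20)) - 1851 = (-2560 + (12*30 - 20)) - 1851 = (-2560 + (360 - 20)) - 1851 = (-2560 + 340) - 1851 = -2220 - 1851 = -4071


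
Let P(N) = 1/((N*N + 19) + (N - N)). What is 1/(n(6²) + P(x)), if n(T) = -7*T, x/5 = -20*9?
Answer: -810019/204124787 ≈ -0.0039683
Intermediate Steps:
x = -900 (x = 5*(-20*9) = 5*(-180) = -900)
P(N) = 1/(19 + N²) (P(N) = 1/((N² + 19) + 0) = 1/((19 + N²) + 0) = 1/(19 + N²))
1/(n(6²) + P(x)) = 1/(-7*6² + 1/(19 + (-900)²)) = 1/(-7*36 + 1/(19 + 810000)) = 1/(-252 + 1/810019) = 1/(-204124787/810019) = -810019/204124787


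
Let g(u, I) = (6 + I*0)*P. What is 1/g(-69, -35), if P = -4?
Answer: -1/24 ≈ -0.041667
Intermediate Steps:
g(u, I) = -24 (g(u, I) = (6 + I*0)*(-4) = (6 + 0)*(-4) = 6*(-4) = -24)
1/g(-69, -35) = 1/(-24) = -1/24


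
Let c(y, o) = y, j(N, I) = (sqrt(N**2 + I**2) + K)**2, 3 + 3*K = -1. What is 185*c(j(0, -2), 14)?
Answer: 740/9 ≈ 82.222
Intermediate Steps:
K = -4/3 (K = -1 + (1/3)*(-1) = -1 - 1/3 = -4/3 ≈ -1.3333)
j(N, I) = (-4/3 + sqrt(I**2 + N**2))**2 (j(N, I) = (sqrt(N**2 + I**2) - 4/3)**2 = (sqrt(I**2 + N**2) - 4/3)**2 = (-4/3 + sqrt(I**2 + N**2))**2)
185*c(j(0, -2), 14) = 185*((-4 + 3*sqrt((-2)**2 + 0**2))**2/9) = 185*((-4 + 3*sqrt(4 + 0))**2/9) = 185*((-4 + 3*sqrt(4))**2/9) = 185*((-4 + 3*2)**2/9) = 185*((-4 + 6)**2/9) = 185*((1/9)*2**2) = 185*((1/9)*4) = 185*(4/9) = 740/9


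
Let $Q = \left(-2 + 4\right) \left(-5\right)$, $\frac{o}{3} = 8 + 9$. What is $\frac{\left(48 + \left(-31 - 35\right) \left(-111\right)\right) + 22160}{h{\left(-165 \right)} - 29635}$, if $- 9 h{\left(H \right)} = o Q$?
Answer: $- \frac{88602}{88735} \approx -0.9985$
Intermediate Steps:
$o = 51$ ($o = 3 \left(8 + 9\right) = 3 \cdot 17 = 51$)
$Q = -10$ ($Q = 2 \left(-5\right) = -10$)
$h{\left(H \right)} = \frac{170}{3}$ ($h{\left(H \right)} = - \frac{51 \left(-10\right)}{9} = \left(- \frac{1}{9}\right) \left(-510\right) = \frac{170}{3}$)
$\frac{\left(48 + \left(-31 - 35\right) \left(-111\right)\right) + 22160}{h{\left(-165 \right)} - 29635} = \frac{\left(48 + \left(-31 - 35\right) \left(-111\right)\right) + 22160}{\frac{170}{3} - 29635} = \frac{\left(48 - -7326\right) + 22160}{- \frac{88735}{3}} = \left(\left(48 + 7326\right) + 22160\right) \left(- \frac{3}{88735}\right) = \left(7374 + 22160\right) \left(- \frac{3}{88735}\right) = 29534 \left(- \frac{3}{88735}\right) = - \frac{88602}{88735}$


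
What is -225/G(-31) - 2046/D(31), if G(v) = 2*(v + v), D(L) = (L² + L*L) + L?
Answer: 1997/2604 ≈ 0.76690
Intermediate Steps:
D(L) = L + 2*L² (D(L) = (L² + L²) + L = 2*L² + L = L + 2*L²)
G(v) = 4*v (G(v) = 2*(2*v) = 4*v)
-225/G(-31) - 2046/D(31) = -225/(4*(-31)) - 2046*1/(31*(1 + 2*31)) = -225/(-124) - 2046*1/(31*(1 + 62)) = -225*(-1/124) - 2046/(31*63) = 225/124 - 2046/1953 = 225/124 - 2046*1/1953 = 225/124 - 22/21 = 1997/2604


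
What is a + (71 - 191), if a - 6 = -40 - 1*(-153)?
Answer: -1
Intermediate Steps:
a = 119 (a = 6 + (-40 - 1*(-153)) = 6 + (-40 + 153) = 6 + 113 = 119)
a + (71 - 191) = 119 + (71 - 191) = 119 - 120 = -1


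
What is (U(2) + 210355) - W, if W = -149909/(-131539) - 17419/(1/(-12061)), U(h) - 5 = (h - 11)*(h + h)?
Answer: -27607436381574/131539 ≈ -2.0988e+8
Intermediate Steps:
U(h) = 5 + 2*h*(-11 + h) (U(h) = 5 + (h - 11)*(h + h) = 5 + (-11 + h)*(2*h) = 5 + 2*h*(-11 + h))
W = 27635102190210/131539 (W = -149909*(-1/131539) - 17419/(-1/12061) = 149909/131539 - 17419*(-12061) = 149909/131539 + 210090559 = 27635102190210/131539 ≈ 2.1009e+8)
(U(2) + 210355) - W = ((5 - 22*2 + 2*2²) + 210355) - 1*27635102190210/131539 = ((5 - 44 + 2*4) + 210355) - 27635102190210/131539 = ((5 - 44 + 8) + 210355) - 27635102190210/131539 = (-31 + 210355) - 27635102190210/131539 = 210324 - 27635102190210/131539 = -27607436381574/131539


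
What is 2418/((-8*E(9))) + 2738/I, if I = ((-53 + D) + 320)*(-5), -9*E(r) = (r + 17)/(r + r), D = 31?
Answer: 5606609/2980 ≈ 1881.4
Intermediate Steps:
E(r) = -(17 + r)/(18*r) (E(r) = -(r + 17)/(9*(r + r)) = -(17 + r)/(9*(2*r)) = -(17 + r)*1/(2*r)/9 = -(17 + r)/(18*r))
I = -1490 (I = ((-53 + 31) + 320)*(-5) = (-22 + 320)*(-5) = 298*(-5) = -1490)
2418/((-8*E(9))) + 2738/I = 2418/((-4*(-17 - 1*9)/(9*9))) + 2738/(-1490) = 2418/((-4*(-17 - 9)/(9*9))) + 2738*(-1/1490) = 2418/((-4*(-26)/(9*9))) - 1369/745 = 2418/((-8*(-13/81))) - 1369/745 = 2418/(104/81) - 1369/745 = 2418*(81/104) - 1369/745 = 7533/4 - 1369/745 = 5606609/2980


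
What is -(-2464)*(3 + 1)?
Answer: 9856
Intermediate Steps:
-(-2464)*(3 + 1) = -(-2464)*4 = -616*(-16) = 9856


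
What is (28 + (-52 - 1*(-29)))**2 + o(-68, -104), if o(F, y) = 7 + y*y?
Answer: 10848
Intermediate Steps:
o(F, y) = 7 + y**2
(28 + (-52 - 1*(-29)))**2 + o(-68, -104) = (28 + (-52 - 1*(-29)))**2 + (7 + (-104)**2) = (28 + (-52 + 29))**2 + (7 + 10816) = (28 - 23)**2 + 10823 = 5**2 + 10823 = 25 + 10823 = 10848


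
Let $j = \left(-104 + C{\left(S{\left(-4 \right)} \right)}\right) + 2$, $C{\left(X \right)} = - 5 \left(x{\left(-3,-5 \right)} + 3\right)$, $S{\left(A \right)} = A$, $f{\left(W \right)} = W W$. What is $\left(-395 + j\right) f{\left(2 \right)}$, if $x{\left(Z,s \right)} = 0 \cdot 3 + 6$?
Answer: $-2168$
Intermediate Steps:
$f{\left(W \right)} = W^{2}$
$x{\left(Z,s \right)} = 6$ ($x{\left(Z,s \right)} = 0 + 6 = 6$)
$C{\left(X \right)} = -45$ ($C{\left(X \right)} = - 5 \left(6 + 3\right) = \left(-5\right) 9 = -45$)
$j = -147$ ($j = \left(-104 - 45\right) + 2 = -149 + 2 = -147$)
$\left(-395 + j\right) f{\left(2 \right)} = \left(-395 - 147\right) 2^{2} = \left(-542\right) 4 = -2168$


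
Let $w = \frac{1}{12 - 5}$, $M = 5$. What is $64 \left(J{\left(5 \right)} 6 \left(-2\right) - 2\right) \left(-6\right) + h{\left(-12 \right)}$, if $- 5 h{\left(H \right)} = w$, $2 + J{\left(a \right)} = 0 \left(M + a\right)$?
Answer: $- \frac{295681}{35} \approx -8448.0$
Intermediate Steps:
$J{\left(a \right)} = -2$ ($J{\left(a \right)} = -2 + 0 \left(5 + a\right) = -2 + 0 = -2$)
$w = \frac{1}{7} \approx 0.14286$
$h{\left(H \right)} = - \frac{1}{35}$ ($h{\left(H \right)} = \left(- \frac{1}{5}\right) \frac{1}{7} = - \frac{1}{35}$)
$64 \left(J{\left(5 \right)} 6 \left(-2\right) - 2\right) \left(-6\right) + h{\left(-12 \right)} = 64 \left(\left(-2\right) 6 \left(-2\right) - 2\right) \left(-6\right) - \frac{1}{35} = 64 \left(\left(-12\right) \left(-2\right) - 2\right) \left(-6\right) - \frac{1}{35} = 64 \left(24 - 2\right) \left(-6\right) - \frac{1}{35} = 64 \cdot 22 \left(-6\right) - \frac{1}{35} = 64 \left(-132\right) - \frac{1}{35} = -8448 - \frac{1}{35} = - \frac{295681}{35}$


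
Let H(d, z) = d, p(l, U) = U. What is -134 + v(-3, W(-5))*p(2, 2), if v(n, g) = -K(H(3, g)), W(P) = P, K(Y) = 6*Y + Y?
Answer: -176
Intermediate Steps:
K(Y) = 7*Y
v(n, g) = -21 (v(n, g) = -7*3 = -1*21 = -21)
-134 + v(-3, W(-5))*p(2, 2) = -134 - 21*2 = -134 - 42 = -176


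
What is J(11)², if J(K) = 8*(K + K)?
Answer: 30976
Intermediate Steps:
J(K) = 16*K (J(K) = 8*(2*K) = 16*K)
J(11)² = (16*11)² = 176² = 30976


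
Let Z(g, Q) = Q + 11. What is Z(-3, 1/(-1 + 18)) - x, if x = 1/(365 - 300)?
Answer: 12203/1105 ≈ 11.043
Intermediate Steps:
Z(g, Q) = 11 + Q
x = 1/65 ≈ 0.015385
Z(-3, 1/(-1 + 18)) - x = (11 + 1/(-1 + 18)) - 1*1/65 = (11 + 1/17) - 1/65 = 188/17 - 1/65 = 12203/1105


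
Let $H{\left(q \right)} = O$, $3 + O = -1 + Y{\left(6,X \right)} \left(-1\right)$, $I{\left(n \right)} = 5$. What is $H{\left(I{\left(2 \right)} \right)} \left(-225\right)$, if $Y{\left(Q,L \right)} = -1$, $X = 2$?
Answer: $675$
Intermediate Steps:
$O = -3$ ($O = -3 - 0 = -3 + \left(-1 + 1\right) = -3 + 0 = -3$)
$H{\left(q \right)} = -3$
$H{\left(I{\left(2 \right)} \right)} \left(-225\right) = \left(-3\right) \left(-225\right) = 675$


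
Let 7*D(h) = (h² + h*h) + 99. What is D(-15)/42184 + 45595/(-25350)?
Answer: -1344973921/748555080 ≈ -1.7968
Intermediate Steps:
D(h) = 99/7 + 2*h²/7 (D(h) = ((h² + h*h) + 99)/7 = ((h² + h²) + 99)/7 = (2*h² + 99)/7 = (99 + 2*h²)/7 = 99/7 + 2*h²/7)
D(-15)/42184 + 45595/(-25350) = (99/7 + (2/7)*(-15)²)/42184 + 45595/(-25350) = (99/7 + (2/7)*225)*(1/42184) + 45595*(-1/25350) = (99/7 + 450/7)*(1/42184) - 9119/5070 = (549/7)*(1/42184) - 9119/5070 = 549/295288 - 9119/5070 = -1344973921/748555080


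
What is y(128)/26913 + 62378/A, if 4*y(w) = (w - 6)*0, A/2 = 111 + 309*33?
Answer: 31189/10308 ≈ 3.0257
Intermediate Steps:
A = 20616 (A = 2*(111 + 309*33) = 2*(111 + 10197) = 2*10308 = 20616)
y(w) = 0 (y(w) = ((w - 6)*0)/4 = ((-6 + w)*0)/4 = (¼)*0 = 0)
y(128)/26913 + 62378/A = 0/26913 + 62378/20616 = 0*(1/26913) + 62378*(1/20616) = 0 + 31189/10308 = 31189/10308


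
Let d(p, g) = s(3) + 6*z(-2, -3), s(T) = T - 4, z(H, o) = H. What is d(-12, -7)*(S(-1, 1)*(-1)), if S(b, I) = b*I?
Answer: -13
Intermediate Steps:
s(T) = -4 + T
S(b, I) = I*b
d(p, g) = -13 (d(p, g) = (-4 + 3) + 6*(-2) = -1 - 12 = -13)
d(-12, -7)*(S(-1, 1)*(-1)) = -13*1*(-1)*(-1) = -(-13)*(-1) = -13*1 = -13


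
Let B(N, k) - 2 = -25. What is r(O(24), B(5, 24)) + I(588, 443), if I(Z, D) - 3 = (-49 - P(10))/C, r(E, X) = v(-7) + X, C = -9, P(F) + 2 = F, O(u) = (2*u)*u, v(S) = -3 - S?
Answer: -29/3 ≈ -9.6667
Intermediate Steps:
B(N, k) = -23 (B(N, k) = 2 - 25 = -23)
O(u) = 2*u**2
P(F) = -2 + F
r(E, X) = 4 + X (r(E, X) = (-3 - 1*(-7)) + X = (-3 + 7) + X = 4 + X)
I(Z, D) = 28/3 (I(Z, D) = 3 + (-49 - (-2 + 10))/(-9) = 3 + (-49 - 1*8)*(-1/9) = 3 + (-49 - 8)*(-1/9) = 3 - 57*(-1/9) = 3 + 19/3 = 28/3)
r(O(24), B(5, 24)) + I(588, 443) = (4 - 23) + 28/3 = -19 + 28/3 = -29/3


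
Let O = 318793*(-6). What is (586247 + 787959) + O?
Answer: -538552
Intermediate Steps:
O = -1912758
(586247 + 787959) + O = (586247 + 787959) - 1912758 = 1374206 - 1912758 = -538552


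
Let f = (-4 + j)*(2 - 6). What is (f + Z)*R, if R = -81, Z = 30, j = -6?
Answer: -5670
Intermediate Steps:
f = 40 (f = (-4 - 6)*(2 - 6) = -10*(-4) = 40)
(f + Z)*R = (40 + 30)*(-81) = 70*(-81) = -5670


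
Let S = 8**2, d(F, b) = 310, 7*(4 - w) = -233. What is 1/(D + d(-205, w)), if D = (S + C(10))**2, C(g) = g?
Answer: 1/5786 ≈ 0.00017283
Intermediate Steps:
w = 261/7 (w = 4 - 1/7*(-233) = 4 + 233/7 = 261/7 ≈ 37.286)
S = 64
D = 5476 (D = (64 + 10)**2 = 74**2 = 5476)
1/(D + d(-205, w)) = 1/(5476 + 310) = 1/5786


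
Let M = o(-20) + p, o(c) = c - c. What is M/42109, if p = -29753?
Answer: -29753/42109 ≈ -0.70657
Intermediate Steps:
o(c) = 0
M = -29753 (M = 0 - 29753 = -29753)
M/42109 = -29753/42109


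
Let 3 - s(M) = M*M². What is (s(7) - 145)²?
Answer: 235225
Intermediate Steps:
s(M) = 3 - M³ (s(M) = 3 - M*M² = 3 - M³)
(s(7) - 145)² = ((3 - 1*7³) - 145)² = ((3 - 1*343) - 145)² = ((3 - 343) - 145)² = (-340 - 145)² = (-485)² = 235225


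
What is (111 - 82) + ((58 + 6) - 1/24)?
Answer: 2231/24 ≈ 92.958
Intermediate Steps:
(111 - 82) + ((58 + 6) - 1/24) = 29 + (64 - 1*1/24) = 29 + (64 - 1/24) = 29 + 1535/24 = 2231/24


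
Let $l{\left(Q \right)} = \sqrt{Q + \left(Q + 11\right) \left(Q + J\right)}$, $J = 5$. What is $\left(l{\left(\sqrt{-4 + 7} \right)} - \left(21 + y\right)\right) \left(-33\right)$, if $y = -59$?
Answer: $-1254 - 33 \sqrt{58 + 17 \sqrt{3}} \approx -1562.6$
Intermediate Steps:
$l{\left(Q \right)} = \sqrt{Q + \left(5 + Q\right) \left(11 + Q\right)}$ ($l{\left(Q \right)} = \sqrt{Q + \left(Q + 11\right) \left(Q + 5\right)} = \sqrt{Q + \left(11 + Q\right) \left(5 + Q\right)} = \sqrt{Q + \left(5 + Q\right) \left(11 + Q\right)}$)
$\left(l{\left(\sqrt{-4 + 7} \right)} - \left(21 + y\right)\right) \left(-33\right) = \left(\sqrt{55 + \left(\sqrt{-4 + 7}\right)^{2} + 17 \sqrt{-4 + 7}} - -38\right) \left(-33\right) = \left(\sqrt{55 + \left(\sqrt{3}\right)^{2} + 17 \sqrt{3}} + \left(-21 + 59\right)\right) \left(-33\right) = \left(\sqrt{55 + 3 + 17 \sqrt{3}} + 38\right) \left(-33\right) = \left(\sqrt{58 + 17 \sqrt{3}} + 38\right) \left(-33\right) = \left(38 + \sqrt{58 + 17 \sqrt{3}}\right) \left(-33\right) = -1254 - 33 \sqrt{58 + 17 \sqrt{3}}$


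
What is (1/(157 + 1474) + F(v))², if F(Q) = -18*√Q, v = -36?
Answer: (1 - 176148*I)²/2660161 ≈ -11664.0 - 0.13243*I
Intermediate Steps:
(1/(157 + 1474) + F(v))² = (1/(157 + 1474) - 108*I)² = (1/1631 - 108*I)²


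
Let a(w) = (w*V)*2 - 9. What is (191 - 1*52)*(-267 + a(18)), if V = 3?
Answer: -23352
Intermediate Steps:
a(w) = -9 + 6*w (a(w) = (w*3)*2 - 9 = (3*w)*2 - 9 = 6*w - 9 = -9 + 6*w)
(191 - 1*52)*(-267 + a(18)) = (191 - 1*52)*(-267 + (-9 + 6*18)) = (191 - 52)*(-267 + (-9 + 108)) = 139*(-267 + 99) = 139*(-168) = -23352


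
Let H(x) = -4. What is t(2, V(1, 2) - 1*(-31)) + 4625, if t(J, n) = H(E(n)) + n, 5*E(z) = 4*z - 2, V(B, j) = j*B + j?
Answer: 4656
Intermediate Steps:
V(B, j) = j + B*j (V(B, j) = B*j + j = j + B*j)
E(z) = -⅖ + 4*z/5 (E(z) = (4*z - 2)/5 = (-2 + 4*z)/5 = -⅖ + 4*z/5)
t(J, n) = -4 + n
t(2, V(1, 2) - 1*(-31)) + 4625 = (-4 + (2*(1 + 1) - 1*(-31))) + 4625 = (-4 + (2*2 + 31)) + 4625 = (-4 + (4 + 31)) + 4625 = (-4 + 35) + 4625 = 31 + 4625 = 4656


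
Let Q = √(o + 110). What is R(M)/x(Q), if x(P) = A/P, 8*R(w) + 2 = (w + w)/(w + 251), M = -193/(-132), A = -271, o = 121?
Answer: 8283*√231/9031075 ≈ 0.013940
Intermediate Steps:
M = 193/132 (M = -193*(-1/132) = 193/132 ≈ 1.4621)
Q = √231 (Q = √(121 + 110) = √231 ≈ 15.199)
R(w) = -¼ + w/(4*(251 + w)) (R(w) = -¼ + ((w + w)/(w + 251))/8 = -¼ + ((2*w)/(251 + w))/8 = -¼ + (2*w/(251 + w))/8 = -¼ + w/(4*(251 + w)))
x(P) = -271/P
R(M)/x(Q) = (-251/(1004 + 4*(193/132)))/((-271*√231/231)) = (-251/(1004 + 193/33))/((-271*√231/231)) = (-251/33325/33)/((-271*√231/231)) = (-251*33/33325)*(-√231/271) = -(-8283)*√231/9031075 = 8283*√231/9031075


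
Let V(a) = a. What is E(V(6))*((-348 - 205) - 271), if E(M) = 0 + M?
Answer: -4944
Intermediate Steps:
E(M) = M
E(V(6))*((-348 - 205) - 271) = 6*((-348 - 205) - 271) = 6*(-553 - 271) = 6*(-824) = -4944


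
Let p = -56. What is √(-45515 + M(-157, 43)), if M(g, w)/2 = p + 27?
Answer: I*√45573 ≈ 213.48*I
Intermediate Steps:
M(g, w) = -58 (M(g, w) = 2*(-56 + 27) = 2*(-29) = -58)
√(-45515 + M(-157, 43)) = √(-45515 - 58) = √(-45573) = I*√45573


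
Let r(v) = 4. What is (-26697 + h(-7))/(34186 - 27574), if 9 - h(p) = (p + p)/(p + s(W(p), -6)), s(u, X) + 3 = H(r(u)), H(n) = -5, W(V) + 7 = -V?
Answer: -200167/49590 ≈ -4.0364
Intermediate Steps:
W(V) = -7 - V
s(u, X) = -8 (s(u, X) = -3 - 5 = -8)
h(p) = 9 - 2*p/(-8 + p) (h(p) = 9 - (p + p)/(p - 8) = 9 - 2*p/(-8 + p))
(-26697 + h(-7))/(34186 - 27574) = (-26697 + (-72 + 7*(-7))/(-8 - 7))/(34186 - 27574) = (-26697 + (-72 - 49)/(-15))/6612 = (-26697 - 1/15*(-121))*(1/6612) = (-26697 + 121/15)*(1/6612) = -400334/15*1/6612 = -200167/49590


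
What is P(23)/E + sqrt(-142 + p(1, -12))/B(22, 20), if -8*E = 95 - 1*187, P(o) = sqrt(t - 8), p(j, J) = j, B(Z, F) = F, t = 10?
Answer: 2*sqrt(2)/23 + I*sqrt(141)/20 ≈ 0.12298 + 0.59372*I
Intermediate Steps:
P(o) = sqrt(2) (P(o) = sqrt(10 - 8) = sqrt(2))
E = 23/2 (E = -(95 - 1*187)/8 = -(95 - 187)/8 = -1/8*(-92) = 23/2 ≈ 11.500)
P(23)/E + sqrt(-142 + p(1, -12))/B(22, 20) = sqrt(2)/(23/2) + sqrt(-142 + 1)/20 = sqrt(2)*(2/23) + sqrt(-141)*(1/20) = 2*sqrt(2)/23 + (I*sqrt(141))*(1/20) = 2*sqrt(2)/23 + I*sqrt(141)/20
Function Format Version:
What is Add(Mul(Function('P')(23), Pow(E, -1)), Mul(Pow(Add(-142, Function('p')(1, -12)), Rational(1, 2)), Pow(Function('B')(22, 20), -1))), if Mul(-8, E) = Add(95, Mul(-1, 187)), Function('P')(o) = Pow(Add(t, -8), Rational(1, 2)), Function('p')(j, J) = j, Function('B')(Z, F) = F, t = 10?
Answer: Add(Mul(Rational(2, 23), Pow(2, Rational(1, 2))), Mul(Rational(1, 20), I, Pow(141, Rational(1, 2)))) ≈ Add(0.12298, Mul(0.59372, I))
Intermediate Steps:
Function('P')(o) = Pow(2, Rational(1, 2)) (Function('P')(o) = Pow(Add(10, -8), Rational(1, 2)) = Pow(2, Rational(1, 2)))
E = Rational(23, 2) (E = Mul(Rational(-1, 8), Add(95, Mul(-1, 187))) = Mul(Rational(-1, 8), Add(95, -187)) = Mul(Rational(-1, 8), -92) = Rational(23, 2) ≈ 11.500)
Add(Mul(Function('P')(23), Pow(E, -1)), Mul(Pow(Add(-142, Function('p')(1, -12)), Rational(1, 2)), Pow(Function('B')(22, 20), -1))) = Add(Mul(Pow(2, Rational(1, 2)), Pow(Rational(23, 2), -1)), Mul(Pow(Add(-142, 1), Rational(1, 2)), Pow(20, -1))) = Add(Mul(Pow(2, Rational(1, 2)), Rational(2, 23)), Mul(Pow(-141, Rational(1, 2)), Rational(1, 20))) = Add(Mul(Rational(2, 23), Pow(2, Rational(1, 2))), Mul(Mul(I, Pow(141, Rational(1, 2))), Rational(1, 20))) = Add(Mul(Rational(2, 23), Pow(2, Rational(1, 2))), Mul(Rational(1, 20), I, Pow(141, Rational(1, 2))))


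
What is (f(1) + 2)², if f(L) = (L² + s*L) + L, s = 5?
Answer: 81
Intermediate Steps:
f(L) = L² + 6*L (f(L) = (L² + 5*L) + L = L² + 6*L)
(f(1) + 2)² = (1*(6 + 1) + 2)² = (1*7 + 2)² = (7 + 2)² = 9² = 81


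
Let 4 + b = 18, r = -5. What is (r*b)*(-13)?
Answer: 910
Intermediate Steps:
b = 14 (b = -4 + 18 = 14)
(r*b)*(-13) = -5*14*(-13) = -70*(-13) = 910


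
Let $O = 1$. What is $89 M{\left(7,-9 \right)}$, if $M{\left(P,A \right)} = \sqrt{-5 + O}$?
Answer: $178 i \approx 178.0 i$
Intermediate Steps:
$M{\left(P,A \right)} = 2 i$ ($M{\left(P,A \right)} = \sqrt{-5 + 1} = \sqrt{-4} = 2 i$)
$89 M{\left(7,-9 \right)} = 89 \cdot 2 i = 178 i$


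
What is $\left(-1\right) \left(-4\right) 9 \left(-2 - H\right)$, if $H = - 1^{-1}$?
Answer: $-36$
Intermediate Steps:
$H = -1$ ($H = \left(-1\right) 1 = -1$)
$\left(-1\right) \left(-4\right) 9 \left(-2 - H\right) = \left(-1\right) \left(-4\right) 9 \left(-2 - -1\right) = 4 \cdot 9 \left(-2 + 1\right) = 36 \left(-1\right) = -36$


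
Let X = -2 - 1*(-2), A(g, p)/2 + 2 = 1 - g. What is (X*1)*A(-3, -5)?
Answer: 0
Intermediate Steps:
A(g, p) = -2 - 2*g (A(g, p) = -4 + 2*(1 - g) = -4 + (2 - 2*g) = -2 - 2*g)
X = 0 (X = -2 + 2 = 0)
(X*1)*A(-3, -5) = (0*1)*(-2 - 2*(-3)) = 0*(-2 + 6) = 0*4 = 0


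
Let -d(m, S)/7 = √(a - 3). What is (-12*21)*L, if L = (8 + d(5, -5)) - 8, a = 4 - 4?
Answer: 1764*I*√3 ≈ 3055.3*I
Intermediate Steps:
a = 0
d(m, S) = -7*I*√3 (d(m, S) = -7*√(0 - 3) = -7*I*√3)
L = -7*I*√3 (L = (8 - 7*I*√3) - 8 = -7*I*√3 ≈ -12.124*I)
(-12*21)*L = (-12*21)*(-7*I*√3) = -(-1764)*I*√3 = 1764*I*√3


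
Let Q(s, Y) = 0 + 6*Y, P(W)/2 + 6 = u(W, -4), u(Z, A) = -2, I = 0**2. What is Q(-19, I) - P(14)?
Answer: 16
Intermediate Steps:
I = 0
P(W) = -16 (P(W) = -12 + 2*(-2) = -12 - 4 = -16)
Q(s, Y) = 6*Y
Q(-19, I) - P(14) = 6*0 - 1*(-16) = 0 + 16 = 16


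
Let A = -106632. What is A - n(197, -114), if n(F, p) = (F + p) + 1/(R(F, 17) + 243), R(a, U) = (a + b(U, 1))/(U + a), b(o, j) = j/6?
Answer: -33422605709/313195 ≈ -1.0672e+5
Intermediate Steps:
b(o, j) = j/6 (b(o, j) = j*(1/6) = j/6)
R(a, U) = (1/6 + a)/(U + a) (R(a, U) = (a + (1/6)*1)/(U + a) = (a + 1/6)/(U + a) = (1/6 + a)/(U + a))
n(F, p) = F + p + 1/(243 + (1/6 + F)/(17 + F)) (n(F, p) = (F + p) + 1/((1/6 + F)/(17 + F) + 243) = (F + p) + 1/(243 + (1/6 + F)/(17 + F)) = F + p + 1/(243 + (1/6 + F)/(17 + F)))
A - n(197, -114) = -106632 - (102 + 1464*197**2 + 24787*(-114) + 24793*197 + 1464*197*(-114))/(24787 + 1464*197) = -106632 - (102 + 1464*38809 - 2825718 + 4884221 - 32878512)/(24787 + 288408) = -106632 - (102 + 56816376 - 2825718 + 4884221 - 32878512)/313195 = -106632 - 25996469/313195 = -33422605709/313195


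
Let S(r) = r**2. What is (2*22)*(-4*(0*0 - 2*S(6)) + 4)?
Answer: 12848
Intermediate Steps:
(2*22)*(-4*(0*0 - 2*S(6)) + 4) = (2*22)*(-4*(0*0 - 2*6**2) + 4) = 44*(-4*(0 - 2*36) + 4) = 44*(-4*(0 - 72) + 4) = 44*(-4*(-72) + 4) = 44*(288 + 4) = 44*292 = 12848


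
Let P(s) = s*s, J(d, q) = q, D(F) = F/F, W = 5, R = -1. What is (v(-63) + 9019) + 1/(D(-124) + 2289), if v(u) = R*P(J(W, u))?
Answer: 11564501/2290 ≈ 5050.0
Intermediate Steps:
D(F) = 1
P(s) = s²
v(u) = -u²
(v(-63) + 9019) + 1/(D(-124) + 2289) = (-1*(-63)² + 9019) + 1/(1 + 2289) = (-1*3969 + 9019) + 1/2290 = (-3969 + 9019) + 1/2290 = 5050 + 1/2290 = 11564501/2290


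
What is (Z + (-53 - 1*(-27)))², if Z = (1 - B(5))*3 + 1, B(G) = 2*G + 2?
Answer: 3364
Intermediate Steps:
B(G) = 2 + 2*G
Z = -32 (Z = (1 - (2 + 2*5))*3 + 1 = (1 - (2 + 10))*3 + 1 = (1 - 1*12)*3 + 1 = (1 - 12)*3 + 1 = -11*3 + 1 = -33 + 1 = -32)
(Z + (-53 - 1*(-27)))² = (-32 + (-53 - 1*(-27)))² = (-32 + (-53 + 27))² = (-32 - 26)² = (-58)² = 3364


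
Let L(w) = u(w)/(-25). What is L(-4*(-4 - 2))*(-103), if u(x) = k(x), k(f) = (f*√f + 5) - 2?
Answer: 309/25 + 4944*√6/25 ≈ 496.77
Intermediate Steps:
k(f) = 3 + f^(3/2) (k(f) = (f^(3/2) + 5) - 2 = (5 + f^(3/2)) - 2 = 3 + f^(3/2))
u(x) = 3 + x^(3/2)
L(w) = -3/25 - w^(3/2)/25 (L(w) = (3 + w^(3/2))/(-25) = (3 + w^(3/2))*(-1/25) = -3/25 - w^(3/2)/25)
L(-4*(-4 - 2))*(-103) = (-3/25 - 48*√6/25)*(-103) = 309/25 + 4944*√6/25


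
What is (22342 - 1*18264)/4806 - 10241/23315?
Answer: 22930162/56025945 ≈ 0.40928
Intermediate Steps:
(22342 - 1*18264)/4806 - 10241/23315 = (22342 - 18264)*(1/4806) - 10241*1/23315 = 4078*(1/4806) - 10241/23315 = 2039/2403 - 10241/23315 = 22930162/56025945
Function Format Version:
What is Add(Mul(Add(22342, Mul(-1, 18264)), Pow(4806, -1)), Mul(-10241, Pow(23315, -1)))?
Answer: Rational(22930162, 56025945) ≈ 0.40928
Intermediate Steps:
Add(Mul(Add(22342, Mul(-1, 18264)), Pow(4806, -1)), Mul(-10241, Pow(23315, -1))) = Add(Mul(Add(22342, -18264), Rational(1, 4806)), Mul(-10241, Rational(1, 23315))) = Add(Mul(4078, Rational(1, 4806)), Rational(-10241, 23315)) = Add(Rational(2039, 2403), Rational(-10241, 23315)) = Rational(22930162, 56025945)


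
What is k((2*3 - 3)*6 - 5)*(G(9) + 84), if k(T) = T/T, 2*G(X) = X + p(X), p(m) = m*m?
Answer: 129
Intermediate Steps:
p(m) = m²
G(X) = X/2 + X²/2 (G(X) = (X + X²)/2 = X/2 + X²/2)
k(T) = 1
k((2*3 - 3)*6 - 5)*(G(9) + 84) = 1*((½)*9*(1 + 9) + 84) = 1*((½)*9*10 + 84) = 1*(45 + 84) = 1*129 = 129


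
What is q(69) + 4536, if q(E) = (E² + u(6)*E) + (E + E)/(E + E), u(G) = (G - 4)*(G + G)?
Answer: 10954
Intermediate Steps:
u(G) = 2*G*(-4 + G) (u(G) = (-4 + G)*(2*G) = 2*G*(-4 + G))
q(E) = 1 + E² + 24*E (q(E) = (E² + (2*6*(-4 + 6))*E) + (E + E)/(E + E) = (E² + (2*6*2)*E) + (2*E)/((2*E)) = (E² + 24*E) + (2*E)*(1/(2*E)) = (E² + 24*E) + 1 = 1 + E² + 24*E)
q(69) + 4536 = (1 + 69² + 24*69) + 4536 = (1 + 4761 + 1656) + 4536 = 6418 + 4536 = 10954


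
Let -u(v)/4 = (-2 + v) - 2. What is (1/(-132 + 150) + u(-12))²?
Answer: 1329409/324 ≈ 4103.1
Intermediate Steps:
u(v) = 16 - 4*v (u(v) = -4*((-2 + v) - 2) = -4*(-4 + v) = 16 - 4*v)
(1/(-132 + 150) + u(-12))² = (1/(-132 + 150) + (16 - 4*(-12)))² = (1/18 + (16 + 48))² = (1/18 + 64)² = (1153/18)² = 1329409/324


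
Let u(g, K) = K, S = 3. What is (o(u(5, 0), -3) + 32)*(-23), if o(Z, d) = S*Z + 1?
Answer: -759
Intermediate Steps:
o(Z, d) = 1 + 3*Z (o(Z, d) = 3*Z + 1 = 1 + 3*Z)
(o(u(5, 0), -3) + 32)*(-23) = ((1 + 3*0) + 32)*(-23) = ((1 + 0) + 32)*(-23) = (1 + 32)*(-23) = 33*(-23) = -759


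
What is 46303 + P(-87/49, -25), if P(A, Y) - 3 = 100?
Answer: 46406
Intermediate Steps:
P(A, Y) = 103 (P(A, Y) = 3 + 100 = 103)
46303 + P(-87/49, -25) = 46303 + 103 = 46406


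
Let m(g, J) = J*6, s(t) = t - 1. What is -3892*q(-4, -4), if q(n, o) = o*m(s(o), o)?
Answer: -373632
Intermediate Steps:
s(t) = -1 + t
m(g, J) = 6*J
q(n, o) = 6*o² (q(n, o) = o*(6*o) = 6*o²)
-3892*q(-4, -4) = -23352*(-4)² = -23352*16 = -3892*96 = -373632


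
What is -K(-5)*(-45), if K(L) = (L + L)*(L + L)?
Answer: 4500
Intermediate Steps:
K(L) = 4*L² (K(L) = (2*L)*(2*L) = 4*L²)
-K(-5)*(-45) = -4*(-5)²*(-45) = -4*25*(-45) = -1*100*(-45) = -100*(-45) = 4500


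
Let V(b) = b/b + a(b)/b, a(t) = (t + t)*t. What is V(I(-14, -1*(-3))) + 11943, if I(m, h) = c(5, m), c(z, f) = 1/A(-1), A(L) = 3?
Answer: 35834/3 ≈ 11945.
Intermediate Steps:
a(t) = 2*t**2 (a(t) = (2*t)*t = 2*t**2)
c(z, f) = 1/3
I(m, h) = 1/3
V(b) = 1 + 2*b (V(b) = b/b + (2*b**2)/b = 1 + 2*b)
V(I(-14, -1*(-3))) + 11943 = (1 + 2*(1/3)) + 11943 = (1 + 2/3) + 11943 = 5/3 + 11943 = 35834/3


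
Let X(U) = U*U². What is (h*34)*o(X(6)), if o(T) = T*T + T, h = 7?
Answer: 11155536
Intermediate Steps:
X(U) = U³
o(T) = T + T² (o(T) = T² + T = T + T²)
(h*34)*o(X(6)) = (7*34)*(6³*(1 + 6³)) = 238*(216*(1 + 216)) = 238*(216*217) = 238*46872 = 11155536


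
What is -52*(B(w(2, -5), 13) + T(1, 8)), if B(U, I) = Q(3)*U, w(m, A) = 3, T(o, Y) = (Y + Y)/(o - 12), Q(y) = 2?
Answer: -2600/11 ≈ -236.36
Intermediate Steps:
T(o, Y) = 2*Y/(-12 + o) (T(o, Y) = (2*Y)/(-12 + o) = 2*Y/(-12 + o))
B(U, I) = 2*U
-52*(B(w(2, -5), 13) + T(1, 8)) = -52*(2*3 + 2*8/(-12 + 1)) = -52*(6 + 2*8/(-11)) = -52*(6 + 2*8*(-1/11)) = -52*(6 - 16/11) = -52*50/11 = -2600/11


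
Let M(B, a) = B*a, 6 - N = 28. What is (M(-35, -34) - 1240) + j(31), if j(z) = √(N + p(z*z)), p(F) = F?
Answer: -50 + √939 ≈ -19.357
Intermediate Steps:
N = -22 (N = 6 - 1*28 = 6 - 28 = -22)
j(z) = √(-22 + z²) (j(z) = √(-22 + z*z) = √(-22 + z²))
(M(-35, -34) - 1240) + j(31) = (-35*(-34) - 1240) + √(-22 + 31²) = (1190 - 1240) + √(-22 + 961) = -50 + √939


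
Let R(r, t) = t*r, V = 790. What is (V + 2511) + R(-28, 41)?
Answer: 2153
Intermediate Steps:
R(r, t) = r*t
(V + 2511) + R(-28, 41) = (790 + 2511) - 28*41 = 3301 - 1148 = 2153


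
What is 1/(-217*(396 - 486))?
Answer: 1/19530 ≈ 5.1203e-5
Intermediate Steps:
1/(-217*(396 - 486)) = 1/(-217*(-90)) = 1/19530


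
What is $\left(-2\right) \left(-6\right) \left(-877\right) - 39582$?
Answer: $-50106$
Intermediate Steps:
$\left(-2\right) \left(-6\right) \left(-877\right) - 39582 = 12 \left(-877\right) - 39582 = -10524 - 39582 = -50106$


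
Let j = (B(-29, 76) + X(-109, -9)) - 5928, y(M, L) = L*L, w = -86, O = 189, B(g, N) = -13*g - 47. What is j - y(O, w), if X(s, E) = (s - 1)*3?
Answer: -13324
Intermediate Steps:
B(g, N) = -47 - 13*g
y(M, L) = L²
X(s, E) = -3 + 3*s (X(s, E) = (-1 + s)*3 = -3 + 3*s)
j = -5928 (j = ((-47 - 13*(-29)) + (-3 + 3*(-109))) - 5928 = ((-47 + 377) + (-3 - 327)) - 5928 = (330 - 330) - 5928 = 0 - 5928 = -5928)
j - y(O, w) = -5928 - 1*(-86)² = -5928 - 1*7396 = -5928 - 7396 = -13324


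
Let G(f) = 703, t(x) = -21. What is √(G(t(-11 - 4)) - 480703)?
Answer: 400*I*√3 ≈ 692.82*I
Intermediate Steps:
√(G(t(-11 - 4)) - 480703) = √(703 - 480703) = √(-480000) = 400*I*√3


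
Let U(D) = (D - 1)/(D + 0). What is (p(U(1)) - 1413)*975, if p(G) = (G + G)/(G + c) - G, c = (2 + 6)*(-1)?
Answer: -1377675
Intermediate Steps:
U(D) = (-1 + D)/D
c = -8 (c = 8*(-1) = -8)
p(G) = -G + 2*G/(-8 + G) (p(G) = (G + G)/(G - 8) - G = (2*G)/(-8 + G) - G = 2*G/(-8 + G) - G = -G + 2*G/(-8 + G))
(p(U(1)) - 1413)*975 = (((-1 + 1)/1)*(10 - (-1 + 1)/1)/(-8 + (-1 + 1)/1) - 1413)*975 = ((1*0)*(10 - 0)/(-8 + 1*0) - 1413)*975 = (0*(10 - 1*0)/(-8 + 0) - 1413)*975 = (0*(10 + 0)/(-8) - 1413)*975 = (0*(-⅛)*10 - 1413)*975 = (0 - 1413)*975 = -1413*975 = -1377675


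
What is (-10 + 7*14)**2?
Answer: 7744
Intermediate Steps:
(-10 + 7*14)**2 = (-10 + 98)**2 = 88**2 = 7744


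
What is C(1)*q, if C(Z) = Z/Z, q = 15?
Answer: 15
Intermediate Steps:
C(Z) = 1
C(1)*q = 1*15 = 15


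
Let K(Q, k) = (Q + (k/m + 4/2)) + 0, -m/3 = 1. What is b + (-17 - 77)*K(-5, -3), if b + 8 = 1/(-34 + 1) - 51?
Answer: 4256/33 ≈ 128.97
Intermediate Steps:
m = -3 (m = -3*1 = -3)
K(Q, k) = 2 + Q - k/3 (K(Q, k) = (Q + (k/(-3) + 4/2)) + 0 = (Q + (k*(-⅓) + 4*(½))) + 0 = (Q + (-k/3 + 2)) + 0 = (Q + (2 - k/3)) + 0 = (2 + Q - k/3) + 0 = 2 + Q - k/3)
b = -1948/33 (b = -8 + (1/(-34 + 1) - 51) = -8 + (1/(-33) - 51) = -8 + (-1/33 - 51) = -8 - 1684/33 = -1948/33 ≈ -59.030)
b + (-17 - 77)*K(-5, -3) = -1948/33 + (-17 - 77)*(2 - 5 - ⅓*(-3)) = -1948/33 - 94*(2 - 5 + 1) = -1948/33 - 94*(-2) = -1948/33 + 188 = 4256/33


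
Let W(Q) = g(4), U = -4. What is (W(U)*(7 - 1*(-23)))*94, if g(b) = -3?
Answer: -8460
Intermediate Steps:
W(Q) = -3
(W(U)*(7 - 1*(-23)))*94 = -3*(7 - 1*(-23))*94 = -3*(7 + 23)*94 = -3*30*94 = -90*94 = -8460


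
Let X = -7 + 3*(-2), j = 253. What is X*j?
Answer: -3289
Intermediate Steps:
X = -13 (X = -7 - 6 = -13)
X*j = -13*253 = -3289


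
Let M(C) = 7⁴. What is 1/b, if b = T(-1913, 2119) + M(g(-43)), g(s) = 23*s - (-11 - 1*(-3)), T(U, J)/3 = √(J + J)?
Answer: 2401/5726659 - 3*√4238/5726659 ≈ 0.00038516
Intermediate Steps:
T(U, J) = 3*√2*√J (T(U, J) = 3*√(J + J) = 3*√(2*J) = 3*(√2*√J) = 3*√2*√J)
g(s) = 8 + 23*s (g(s) = 23*s - (-11 + 3) = 23*s - 1*(-8) = 23*s + 8 = 8 + 23*s)
M(C) = 2401
b = 2401 + 3*√4238 (b = 3*√2*√2119 + 2401 = 3*√4238 + 2401 = 2401 + 3*√4238 ≈ 2596.3)
1/b = 1/(2401 + 3*√4238)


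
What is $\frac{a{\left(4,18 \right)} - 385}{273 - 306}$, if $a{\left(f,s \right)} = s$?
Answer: $\frac{367}{33} \approx 11.121$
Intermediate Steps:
$\frac{a{\left(4,18 \right)} - 385}{273 - 306} = \frac{18 - 385}{273 - 306} = - \frac{367}{-33} = \left(-367\right) \left(- \frac{1}{33}\right) = \frac{367}{33}$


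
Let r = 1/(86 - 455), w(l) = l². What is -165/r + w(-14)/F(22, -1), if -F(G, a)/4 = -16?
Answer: 974209/16 ≈ 60888.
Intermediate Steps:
F(G, a) = 64 (F(G, a) = -4*(-16) = 64)
r = -1/369 (r = 1/(-369) = -1/369 ≈ -0.0027100)
-165/r + w(-14)/F(22, -1) = -165/(-1/369) + (-14)²/64 = -165*(-369) + 196*(1/64) = 60885 + 49/16 = 974209/16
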